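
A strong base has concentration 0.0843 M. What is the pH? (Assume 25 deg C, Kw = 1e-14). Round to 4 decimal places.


A strong base dissociates completely, so [OH-] equals the given concentration.
pOH = -log10([OH-]) = -log10(0.0843) = 1.074172
pH = 14 - pOH = 14 - 1.074172
pH = 12.925828, rounded to 4 dp:

12.9258


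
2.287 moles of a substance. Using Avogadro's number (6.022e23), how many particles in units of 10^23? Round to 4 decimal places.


N = n * NA, then divide by 1e23 for the requested units.
N / 1e23 = n * 6.022
N / 1e23 = 2.287 * 6.022
N / 1e23 = 13.772314, rounded to 4 dp:

13.7723


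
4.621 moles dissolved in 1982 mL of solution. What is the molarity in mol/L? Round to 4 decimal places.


Convert volume to liters: V_L = V_mL / 1000.
V_L = 1982 / 1000 = 1.982 L
M = n / V_L = 4.621 / 1.982
M = 2.33148335 mol/L, rounded to 4 dp:

2.3315 mol/L


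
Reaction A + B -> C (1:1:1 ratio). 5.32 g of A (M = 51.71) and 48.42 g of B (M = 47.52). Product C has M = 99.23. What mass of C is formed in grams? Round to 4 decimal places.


Find moles of each reactant; the smaller value is the limiting reagent in a 1:1:1 reaction, so moles_C equals moles of the limiter.
n_A = mass_A / M_A = 5.32 / 51.71 = 0.102881 mol
n_B = mass_B / M_B = 48.42 / 47.52 = 1.018939 mol
Limiting reagent: A (smaller), n_limiting = 0.102881 mol
mass_C = n_limiting * M_C = 0.102881 * 99.23
mass_C = 10.20888163 g, rounded to 4 dp:

10.2089 g


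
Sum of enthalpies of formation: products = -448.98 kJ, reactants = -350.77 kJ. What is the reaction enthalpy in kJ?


dH_rxn = sum(dH_f products) - sum(dH_f reactants)
dH_rxn = -448.98 - (-350.77)
dH_rxn = -98.21 kJ:

-98.21 kJ


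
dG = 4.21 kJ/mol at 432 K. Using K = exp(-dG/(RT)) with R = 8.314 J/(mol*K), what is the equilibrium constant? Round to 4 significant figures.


dG is in kJ/mol; multiply by 1000 to match R in J/(mol*K).
RT = 8.314 * 432 = 3591.648 J/mol
exponent = -dG*1000 / (RT) = -(4.21*1000) / 3591.648 = -1.17216386
K = exp(-1.17216386)
K = 0.30969608, rounded to 4 significant figures:

0.3097


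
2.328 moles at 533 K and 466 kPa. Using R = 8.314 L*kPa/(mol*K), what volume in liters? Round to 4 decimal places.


PV = nRT, solve for V = nRT / P.
nRT = 2.328 * 8.314 * 533 = 10316.2107
V = 10316.2107 / 466
V = 22.1377912 L, rounded to 4 dp:

22.1378 L


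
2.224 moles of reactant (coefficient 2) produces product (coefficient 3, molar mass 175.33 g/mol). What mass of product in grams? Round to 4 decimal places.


Use the coefficient ratio to convert reactant moles to product moles, then multiply by the product's molar mass.
moles_P = moles_R * (coeff_P / coeff_R) = 2.224 * (3/2) = 3.336
mass_P = moles_P * M_P = 3.336 * 175.33
mass_P = 584.90088 g, rounded to 4 dp:

584.9009 g


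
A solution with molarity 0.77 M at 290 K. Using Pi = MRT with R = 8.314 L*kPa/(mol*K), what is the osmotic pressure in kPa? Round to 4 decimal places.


Osmotic pressure (van't Hoff): Pi = M*R*T.
RT = 8.314 * 290 = 2411.06
Pi = 0.77 * 2411.06
Pi = 1856.5162 kPa, rounded to 4 dp:

1856.5162 kPa


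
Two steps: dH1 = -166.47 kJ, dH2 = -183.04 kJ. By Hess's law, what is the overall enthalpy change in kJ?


Hess's law: enthalpy is a state function, so add the step enthalpies.
dH_total = dH1 + dH2 = -166.47 + (-183.04)
dH_total = -349.51 kJ:

-349.51 kJ


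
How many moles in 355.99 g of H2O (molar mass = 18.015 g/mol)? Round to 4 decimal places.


n = mass / M
n = 355.99 / 18.015
n = 19.76075493 mol, rounded to 4 dp:

19.7608 mol


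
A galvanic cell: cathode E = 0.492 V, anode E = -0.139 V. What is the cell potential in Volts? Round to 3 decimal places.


Standard cell potential: E_cell = E_cathode - E_anode.
E_cell = 0.492 - (-0.139)
E_cell = 0.631 V, rounded to 3 dp:

0.631 V


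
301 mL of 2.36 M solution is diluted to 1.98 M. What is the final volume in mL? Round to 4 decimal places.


Dilution: M1*V1 = M2*V2, solve for V2.
V2 = M1*V1 / M2
V2 = 2.36 * 301 / 1.98
V2 = 710.36 / 1.98
V2 = 358.76767677 mL, rounded to 4 dp:

358.7677 mL


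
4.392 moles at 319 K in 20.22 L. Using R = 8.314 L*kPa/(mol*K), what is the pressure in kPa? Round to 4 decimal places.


PV = nRT, solve for P = nRT / V.
nRT = 4.392 * 8.314 * 319 = 11648.3131
P = 11648.3131 / 20.22
P = 576.07878833 kPa, rounded to 4 dp:

576.0788 kPa


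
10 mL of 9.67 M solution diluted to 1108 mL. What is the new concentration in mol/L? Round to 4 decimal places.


Dilution: M1*V1 = M2*V2, solve for M2.
M2 = M1*V1 / V2
M2 = 9.67 * 10 / 1108
M2 = 96.7 / 1108
M2 = 0.08727437 mol/L, rounded to 4 dp:

0.0873 mol/L


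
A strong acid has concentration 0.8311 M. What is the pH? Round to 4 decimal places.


A strong acid dissociates completely, so [H+] equals the given concentration.
pH = -log10([H+]) = -log10(0.8311)
pH = 0.08034672, rounded to 4 dp:

0.0803


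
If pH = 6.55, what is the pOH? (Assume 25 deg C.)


At 25 deg C, pH + pOH = 14.
pOH = 14 - pH = 14 - 6.55
pOH = 7.45:

7.45


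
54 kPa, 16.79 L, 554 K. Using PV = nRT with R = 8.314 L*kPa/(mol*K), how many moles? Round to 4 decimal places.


PV = nRT, solve for n = PV / (RT).
PV = 54 * 16.79 = 906.66
RT = 8.314 * 554 = 4605.956
n = 906.66 / 4605.956
n = 0.19684513 mol, rounded to 4 dp:

0.1968 mol


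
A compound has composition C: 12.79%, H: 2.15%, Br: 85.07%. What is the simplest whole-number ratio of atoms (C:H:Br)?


Assume 100 g of compound, divide each mass% by atomic mass to get moles, then normalize by the smallest to get a raw atom ratio.
Moles per 100 g: C: 12.79/12.011 = 1.0649, H: 2.15/1.008 = 2.1329, Br: 85.07/79.904 = 1.0647
Raw ratio (divide by min = 1.0647): C: 1.0, H: 2.003, Br: 1.0
Multiply by 1 to clear fractions: C: 1.0 ~= 1, H: 2.003 ~= 2, Br: 1.0 ~= 1
Reduce by GCD to get the simplest whole-number ratio:

1:2:1


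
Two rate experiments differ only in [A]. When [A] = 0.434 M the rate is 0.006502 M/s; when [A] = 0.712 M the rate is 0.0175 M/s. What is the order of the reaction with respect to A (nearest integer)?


Rate is proportional to [A]^n, so rate2/rate1 = ([A]2/[A]1)^n. Take logs to solve for n.
rate2/rate1 = 0.0175 / 0.006502 = 2.6915
[A]2/[A]1 = 0.712 / 0.434 = 1.6406
n = ln(2.6915) / ln(1.6406) = 2.0
Nearest integer order:

2


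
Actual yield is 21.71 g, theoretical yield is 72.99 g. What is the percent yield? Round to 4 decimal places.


% yield = 100 * actual / theoretical
% yield = 100 * 21.71 / 72.99
% yield = 29.74380052 %, rounded to 4 dp:

29.7438 %


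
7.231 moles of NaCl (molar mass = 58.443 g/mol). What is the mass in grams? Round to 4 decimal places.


mass = n * M
mass = 7.231 * 58.443
mass = 422.601333 g, rounded to 4 dp:

422.6013 g


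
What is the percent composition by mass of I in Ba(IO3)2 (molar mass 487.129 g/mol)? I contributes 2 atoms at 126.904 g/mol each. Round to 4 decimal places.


pct = 100 * (n_elem * M_elem) / M_total
mass_contribution = 2 * 126.904 = 253.808 g/mol
pct = 100 * 253.808 / 487.129
pct = 52.10283108 %, rounded to 4 dp:

52.1028 %


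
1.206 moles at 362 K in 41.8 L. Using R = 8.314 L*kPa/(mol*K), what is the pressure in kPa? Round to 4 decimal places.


PV = nRT, solve for P = nRT / V.
nRT = 1.206 * 8.314 * 362 = 3629.6596
P = 3629.6596 / 41.8
P = 86.83396172 kPa, rounded to 4 dp:

86.8340 kPa


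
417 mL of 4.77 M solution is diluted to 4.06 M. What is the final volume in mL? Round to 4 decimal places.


Dilution: M1*V1 = M2*V2, solve for V2.
V2 = M1*V1 / M2
V2 = 4.77 * 417 / 4.06
V2 = 1989.09 / 4.06
V2 = 489.92364532 mL, rounded to 4 dp:

489.9236 mL


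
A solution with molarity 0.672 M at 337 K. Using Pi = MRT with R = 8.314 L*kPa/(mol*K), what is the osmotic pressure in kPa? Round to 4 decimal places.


Osmotic pressure (van't Hoff): Pi = M*R*T.
RT = 8.314 * 337 = 2801.818
Pi = 0.672 * 2801.818
Pi = 1882.821696 kPa, rounded to 4 dp:

1882.8217 kPa


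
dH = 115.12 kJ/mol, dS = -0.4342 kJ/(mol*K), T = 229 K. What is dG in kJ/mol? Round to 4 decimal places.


Gibbs: dG = dH - T*dS (consistent units, dS already in kJ/(mol*K)).
T*dS = 229 * -0.4342 = -99.4318
dG = 115.12 - (-99.4318)
dG = 214.5518 kJ/mol, rounded to 4 dp:

214.5518 kJ/mol


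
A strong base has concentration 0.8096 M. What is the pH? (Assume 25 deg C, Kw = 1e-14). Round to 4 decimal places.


A strong base dissociates completely, so [OH-] equals the given concentration.
pOH = -log10([OH-]) = -log10(0.8096) = 0.09173
pH = 14 - pOH = 14 - 0.09173
pH = 13.90827, rounded to 4 dp:

13.9083


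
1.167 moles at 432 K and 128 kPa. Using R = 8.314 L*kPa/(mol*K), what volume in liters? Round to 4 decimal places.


PV = nRT, solve for V = nRT / P.
nRT = 1.167 * 8.314 * 432 = 4191.4532
V = 4191.4532 / 128
V = 32.74572812 L, rounded to 4 dp:

32.7457 L


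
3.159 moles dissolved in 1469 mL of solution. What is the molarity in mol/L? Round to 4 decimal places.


Convert volume to liters: V_L = V_mL / 1000.
V_L = 1469 / 1000 = 1.469 L
M = n / V_L = 3.159 / 1.469
M = 2.15044248 mol/L, rounded to 4 dp:

2.1504 mol/L


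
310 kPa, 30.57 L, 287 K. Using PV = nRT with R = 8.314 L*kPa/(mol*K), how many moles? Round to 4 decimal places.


PV = nRT, solve for n = PV / (RT).
PV = 310 * 30.57 = 9476.7
RT = 8.314 * 287 = 2386.118
n = 9476.7 / 2386.118
n = 3.97159738 mol, rounded to 4 dp:

3.9716 mol


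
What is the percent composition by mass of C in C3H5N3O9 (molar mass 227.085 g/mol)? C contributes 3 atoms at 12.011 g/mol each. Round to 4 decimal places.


pct = 100 * (n_elem * M_elem) / M_total
mass_contribution = 3 * 12.011 = 36.033 g/mol
pct = 100 * 36.033 / 227.085
pct = 15.86762666 %, rounded to 4 dp:

15.8676 %


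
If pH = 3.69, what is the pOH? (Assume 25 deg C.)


At 25 deg C, pH + pOH = 14.
pOH = 14 - pH = 14 - 3.69
pOH = 10.31:

10.31


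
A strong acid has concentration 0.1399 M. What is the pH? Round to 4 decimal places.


A strong acid dissociates completely, so [H+] equals the given concentration.
pH = -log10([H+]) = -log10(0.1399)
pH = 0.85418229, rounded to 4 dp:

0.8542


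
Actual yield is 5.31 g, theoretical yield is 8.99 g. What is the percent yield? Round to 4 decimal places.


% yield = 100 * actual / theoretical
% yield = 100 * 5.31 / 8.99
% yield = 59.06562848 %, rounded to 4 dp:

59.0656 %


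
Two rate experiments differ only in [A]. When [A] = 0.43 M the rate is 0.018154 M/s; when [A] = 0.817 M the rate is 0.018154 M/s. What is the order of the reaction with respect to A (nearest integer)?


Rate is proportional to [A]^n, so rate2/rate1 = ([A]2/[A]1)^n. Take logs to solve for n.
rate2/rate1 = 0.018154 / 0.018154 = 1.0
[A]2/[A]1 = 0.817 / 0.43 = 1.9
n = ln(1.0) / ln(1.9) = 0.0
Nearest integer order:

0


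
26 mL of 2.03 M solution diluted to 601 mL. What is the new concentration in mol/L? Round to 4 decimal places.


Dilution: M1*V1 = M2*V2, solve for M2.
M2 = M1*V1 / V2
M2 = 2.03 * 26 / 601
M2 = 52.78 / 601
M2 = 0.0878203 mol/L, rounded to 4 dp:

0.0878 mol/L


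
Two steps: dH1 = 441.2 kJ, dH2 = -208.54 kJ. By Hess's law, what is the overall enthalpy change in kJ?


Hess's law: enthalpy is a state function, so add the step enthalpies.
dH_total = dH1 + dH2 = 441.2 + (-208.54)
dH_total = 232.66 kJ:

232.66 kJ


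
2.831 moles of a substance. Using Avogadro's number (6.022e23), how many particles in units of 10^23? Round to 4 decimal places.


N = n * NA, then divide by 1e23 for the requested units.
N / 1e23 = n * 6.022
N / 1e23 = 2.831 * 6.022
N / 1e23 = 17.048282, rounded to 4 dp:

17.0483


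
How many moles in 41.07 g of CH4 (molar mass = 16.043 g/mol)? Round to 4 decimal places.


n = mass / M
n = 41.07 / 16.043
n = 2.55999501 mol, rounded to 4 dp:

2.5600 mol


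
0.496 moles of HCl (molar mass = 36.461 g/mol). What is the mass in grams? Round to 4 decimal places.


mass = n * M
mass = 0.496 * 36.461
mass = 18.084656 g, rounded to 4 dp:

18.0847 g


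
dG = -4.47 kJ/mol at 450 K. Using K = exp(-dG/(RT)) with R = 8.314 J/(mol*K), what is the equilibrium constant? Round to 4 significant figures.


dG is in kJ/mol; multiply by 1000 to match R in J/(mol*K).
RT = 8.314 * 450 = 3741.3 J/mol
exponent = -dG*1000 / (RT) = -(-4.47*1000) / 3741.3 = 1.19477187
K = exp(1.19477187)
K = 3.3028042, rounded to 4 significant figures:

3.303


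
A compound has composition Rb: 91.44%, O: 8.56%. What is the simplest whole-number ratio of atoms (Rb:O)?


Assume 100 g of compound, divide each mass% by atomic mass to get moles, then normalize by the smallest to get a raw atom ratio.
Moles per 100 g: Rb: 91.44/85.468 = 1.0699, O: 8.56/15.999 = 0.535
Raw ratio (divide by min = 0.535): Rb: 2.0, O: 1.0
Multiply by 1 to clear fractions: Rb: 2.0 ~= 2, O: 1.0 ~= 1
Reduce by GCD to get the simplest whole-number ratio:

2:1


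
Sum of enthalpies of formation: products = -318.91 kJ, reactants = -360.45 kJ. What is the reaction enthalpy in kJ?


dH_rxn = sum(dH_f products) - sum(dH_f reactants)
dH_rxn = -318.91 - (-360.45)
dH_rxn = 41.54 kJ:

41.54 kJ


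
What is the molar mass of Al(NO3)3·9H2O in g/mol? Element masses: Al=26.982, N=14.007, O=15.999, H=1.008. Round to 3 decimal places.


M = sum(count * atomic_mass) over atoms.
M = 1*26.982 + 3*14.007 + 18*15.999 + 18*1.008
M = 26.982 + 42.021 + 287.982 + 18.144
M = 375.129 g/mol, rounded to 3 dp:

375.129 g/mol


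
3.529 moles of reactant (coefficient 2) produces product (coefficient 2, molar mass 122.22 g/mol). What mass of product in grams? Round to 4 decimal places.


Use the coefficient ratio to convert reactant moles to product moles, then multiply by the product's molar mass.
moles_P = moles_R * (coeff_P / coeff_R) = 3.529 * (2/2) = 3.529
mass_P = moles_P * M_P = 3.529 * 122.22
mass_P = 431.31438 g, rounded to 4 dp:

431.3144 g


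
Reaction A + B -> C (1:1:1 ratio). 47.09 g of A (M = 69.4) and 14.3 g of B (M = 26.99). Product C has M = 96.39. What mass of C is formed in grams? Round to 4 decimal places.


Find moles of each reactant; the smaller value is the limiting reagent in a 1:1:1 reaction, so moles_C equals moles of the limiter.
n_A = mass_A / M_A = 47.09 / 69.4 = 0.67853 mol
n_B = mass_B / M_B = 14.3 / 26.99 = 0.529826 mol
Limiting reagent: B (smaller), n_limiting = 0.529826 mol
mass_C = n_limiting * M_C = 0.529826 * 96.39
mass_C = 51.06992814 g, rounded to 4 dp:

51.0699 g


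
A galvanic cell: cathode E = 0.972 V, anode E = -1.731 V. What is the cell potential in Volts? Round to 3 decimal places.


Standard cell potential: E_cell = E_cathode - E_anode.
E_cell = 0.972 - (-1.731)
E_cell = 2.703 V, rounded to 3 dp:

2.703 V


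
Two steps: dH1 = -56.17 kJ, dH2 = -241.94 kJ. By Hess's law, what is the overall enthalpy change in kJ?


Hess's law: enthalpy is a state function, so add the step enthalpies.
dH_total = dH1 + dH2 = -56.17 + (-241.94)
dH_total = -298.11 kJ:

-298.11 kJ


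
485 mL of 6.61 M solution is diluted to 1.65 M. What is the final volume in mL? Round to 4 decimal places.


Dilution: M1*V1 = M2*V2, solve for V2.
V2 = M1*V1 / M2
V2 = 6.61 * 485 / 1.65
V2 = 3205.85 / 1.65
V2 = 1942.93939394 mL, rounded to 4 dp:

1942.9394 mL


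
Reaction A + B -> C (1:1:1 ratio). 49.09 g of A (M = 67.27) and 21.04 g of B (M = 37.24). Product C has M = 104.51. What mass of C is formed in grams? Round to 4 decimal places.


Find moles of each reactant; the smaller value is the limiting reagent in a 1:1:1 reaction, so moles_C equals moles of the limiter.
n_A = mass_A / M_A = 49.09 / 67.27 = 0.729746 mol
n_B = mass_B / M_B = 21.04 / 37.24 = 0.564984 mol
Limiting reagent: B (smaller), n_limiting = 0.564984 mol
mass_C = n_limiting * M_C = 0.564984 * 104.51
mass_C = 59.04647784 g, rounded to 4 dp:

59.0465 g


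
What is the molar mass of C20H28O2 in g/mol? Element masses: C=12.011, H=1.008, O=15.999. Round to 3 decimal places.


M = sum(count * atomic_mass) over atoms.
M = 20*12.011 + 28*1.008 + 2*15.999
M = 240.22 + 28.224 + 31.998
M = 300.442 g/mol, rounded to 3 dp:

300.442 g/mol


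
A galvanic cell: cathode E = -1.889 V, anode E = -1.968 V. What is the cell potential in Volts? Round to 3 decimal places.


Standard cell potential: E_cell = E_cathode - E_anode.
E_cell = -1.889 - (-1.968)
E_cell = 0.079 V, rounded to 3 dp:

0.079 V


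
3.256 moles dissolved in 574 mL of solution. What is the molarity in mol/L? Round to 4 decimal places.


Convert volume to liters: V_L = V_mL / 1000.
V_L = 574 / 1000 = 0.574 L
M = n / V_L = 3.256 / 0.574
M = 5.67247387 mol/L, rounded to 4 dp:

5.6725 mol/L


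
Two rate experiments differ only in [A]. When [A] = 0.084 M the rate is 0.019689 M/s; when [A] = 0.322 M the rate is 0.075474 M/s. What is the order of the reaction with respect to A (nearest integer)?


Rate is proportional to [A]^n, so rate2/rate1 = ([A]2/[A]1)^n. Take logs to solve for n.
rate2/rate1 = 0.075474 / 0.019689 = 3.8333
[A]2/[A]1 = 0.322 / 0.084 = 3.8333
n = ln(3.8333) / ln(3.8333) = 1.0
Nearest integer order:

1


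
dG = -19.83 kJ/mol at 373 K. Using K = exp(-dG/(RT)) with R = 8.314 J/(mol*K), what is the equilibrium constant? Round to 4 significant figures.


dG is in kJ/mol; multiply by 1000 to match R in J/(mol*K).
RT = 8.314 * 373 = 3101.122 J/mol
exponent = -dG*1000 / (RT) = -(-19.83*1000) / 3101.122 = 6.39445981
K = exp(6.39445981)
K = 598.51992, rounded to 4 significant figures:

598.5


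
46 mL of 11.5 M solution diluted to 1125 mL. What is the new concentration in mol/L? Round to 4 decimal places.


Dilution: M1*V1 = M2*V2, solve for M2.
M2 = M1*V1 / V2
M2 = 11.5 * 46 / 1125
M2 = 529.0 / 1125
M2 = 0.47022222 mol/L, rounded to 4 dp:

0.4702 mol/L


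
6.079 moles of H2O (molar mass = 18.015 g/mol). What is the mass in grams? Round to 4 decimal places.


mass = n * M
mass = 6.079 * 18.015
mass = 109.513185 g, rounded to 4 dp:

109.5132 g


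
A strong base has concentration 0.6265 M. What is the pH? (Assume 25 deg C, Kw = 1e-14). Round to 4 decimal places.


A strong base dissociates completely, so [OH-] equals the given concentration.
pOH = -log10([OH-]) = -log10(0.6265) = 0.203079
pH = 14 - pOH = 14 - 0.203079
pH = 13.796921, rounded to 4 dp:

13.7969


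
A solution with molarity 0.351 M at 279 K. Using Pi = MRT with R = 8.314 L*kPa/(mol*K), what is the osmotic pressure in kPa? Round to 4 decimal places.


Osmotic pressure (van't Hoff): Pi = M*R*T.
RT = 8.314 * 279 = 2319.606
Pi = 0.351 * 2319.606
Pi = 814.181706 kPa, rounded to 4 dp:

814.1817 kPa


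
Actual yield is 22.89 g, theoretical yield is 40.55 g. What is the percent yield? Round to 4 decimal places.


% yield = 100 * actual / theoretical
% yield = 100 * 22.89 / 40.55
% yield = 56.44882861 %, rounded to 4 dp:

56.4488 %


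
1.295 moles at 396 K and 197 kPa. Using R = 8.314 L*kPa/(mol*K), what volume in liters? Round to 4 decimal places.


PV = nRT, solve for V = nRT / P.
nRT = 1.295 * 8.314 * 396 = 4263.5855
V = 4263.5855 / 197
V = 21.64256599 L, rounded to 4 dp:

21.6426 L


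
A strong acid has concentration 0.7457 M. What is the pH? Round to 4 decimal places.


A strong acid dissociates completely, so [H+] equals the given concentration.
pH = -log10([H+]) = -log10(0.7457)
pH = 0.12743586, rounded to 4 dp:

0.1274


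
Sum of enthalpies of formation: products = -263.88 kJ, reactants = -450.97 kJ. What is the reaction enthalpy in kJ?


dH_rxn = sum(dH_f products) - sum(dH_f reactants)
dH_rxn = -263.88 - (-450.97)
dH_rxn = 187.09 kJ:

187.09 kJ


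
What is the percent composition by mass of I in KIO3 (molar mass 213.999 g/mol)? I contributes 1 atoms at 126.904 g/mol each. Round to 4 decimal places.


pct = 100 * (n_elem * M_elem) / M_total
mass_contribution = 1 * 126.904 = 126.904 g/mol
pct = 100 * 126.904 / 213.999
pct = 59.30121169 %, rounded to 4 dp:

59.3012 %


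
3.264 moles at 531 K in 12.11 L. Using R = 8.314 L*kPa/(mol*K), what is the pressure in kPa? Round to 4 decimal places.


PV = nRT, solve for P = nRT / V.
nRT = 3.264 * 8.314 * 531 = 14409.6918
P = 14409.6918 / 12.11
P = 1189.90023121 kPa, rounded to 4 dp:

1189.9002 kPa


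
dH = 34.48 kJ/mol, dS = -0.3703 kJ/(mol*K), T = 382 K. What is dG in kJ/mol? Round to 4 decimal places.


Gibbs: dG = dH - T*dS (consistent units, dS already in kJ/(mol*K)).
T*dS = 382 * -0.3703 = -141.4546
dG = 34.48 - (-141.4546)
dG = 175.9346 kJ/mol, rounded to 4 dp:

175.9346 kJ/mol


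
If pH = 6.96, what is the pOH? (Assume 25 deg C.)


At 25 deg C, pH + pOH = 14.
pOH = 14 - pH = 14 - 6.96
pOH = 7.04:

7.04


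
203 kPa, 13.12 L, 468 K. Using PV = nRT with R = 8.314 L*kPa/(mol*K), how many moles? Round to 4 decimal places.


PV = nRT, solve for n = PV / (RT).
PV = 203 * 13.12 = 2663.36
RT = 8.314 * 468 = 3890.952
n = 2663.36 / 3890.952
n = 0.68450086 mol, rounded to 4 dp:

0.6845 mol


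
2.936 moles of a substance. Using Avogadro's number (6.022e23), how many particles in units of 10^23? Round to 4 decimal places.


N = n * NA, then divide by 1e23 for the requested units.
N / 1e23 = n * 6.022
N / 1e23 = 2.936 * 6.022
N / 1e23 = 17.680592, rounded to 4 dp:

17.6806


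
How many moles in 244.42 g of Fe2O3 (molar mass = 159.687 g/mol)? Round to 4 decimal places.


n = mass / M
n = 244.42 / 159.687
n = 1.53061927 mol, rounded to 4 dp:

1.5306 mol


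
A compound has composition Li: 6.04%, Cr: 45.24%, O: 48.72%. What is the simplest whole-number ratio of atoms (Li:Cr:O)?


Assume 100 g of compound, divide each mass% by atomic mass to get moles, then normalize by the smallest to get a raw atom ratio.
Moles per 100 g: Li: 6.04/6.941 = 0.8702, Cr: 45.24/51.996 = 0.8701, O: 48.72/15.999 = 3.0452
Raw ratio (divide by min = 0.8701): Li: 1.0, Cr: 1.0, O: 3.5
Multiply by 2 to clear fractions: Li: 2.0 ~= 2, Cr: 2.0 ~= 2, O: 7.0 ~= 7
Reduce by GCD to get the simplest whole-number ratio:

2:2:7


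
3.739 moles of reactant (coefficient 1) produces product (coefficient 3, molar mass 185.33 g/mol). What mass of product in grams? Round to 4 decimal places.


Use the coefficient ratio to convert reactant moles to product moles, then multiply by the product's molar mass.
moles_P = moles_R * (coeff_P / coeff_R) = 3.739 * (3/1) = 11.217
mass_P = moles_P * M_P = 11.217 * 185.33
mass_P = 2078.84661 g, rounded to 4 dp:

2078.8466 g


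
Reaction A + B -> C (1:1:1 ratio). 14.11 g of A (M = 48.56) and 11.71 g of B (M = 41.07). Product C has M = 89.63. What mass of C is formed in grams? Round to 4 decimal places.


Find moles of each reactant; the smaller value is the limiting reagent in a 1:1:1 reaction, so moles_C equals moles of the limiter.
n_A = mass_A / M_A = 14.11 / 48.56 = 0.290568 mol
n_B = mass_B / M_B = 11.71 / 41.07 = 0.285123 mol
Limiting reagent: B (smaller), n_limiting = 0.285123 mol
mass_C = n_limiting * M_C = 0.285123 * 89.63
mass_C = 25.55557449 g, rounded to 4 dp:

25.5556 g


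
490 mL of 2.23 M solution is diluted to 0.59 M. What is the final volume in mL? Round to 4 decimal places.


Dilution: M1*V1 = M2*V2, solve for V2.
V2 = M1*V1 / M2
V2 = 2.23 * 490 / 0.59
V2 = 1092.7 / 0.59
V2 = 1852.03389831 mL, rounded to 4 dp:

1852.0339 mL


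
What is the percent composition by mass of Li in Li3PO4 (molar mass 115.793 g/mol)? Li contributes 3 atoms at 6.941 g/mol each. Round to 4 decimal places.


pct = 100 * (n_elem * M_elem) / M_total
mass_contribution = 3 * 6.941 = 20.823 g/mol
pct = 100 * 20.823 / 115.793
pct = 17.98295234 %, rounded to 4 dp:

17.9830 %


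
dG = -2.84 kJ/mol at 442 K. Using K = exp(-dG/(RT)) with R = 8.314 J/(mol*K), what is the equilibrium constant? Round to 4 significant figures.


dG is in kJ/mol; multiply by 1000 to match R in J/(mol*K).
RT = 8.314 * 442 = 3674.788 J/mol
exponent = -dG*1000 / (RT) = -(-2.84*1000) / 3674.788 = 0.7728337
K = exp(0.7728337)
K = 2.1658951, rounded to 4 significant figures:

2.166


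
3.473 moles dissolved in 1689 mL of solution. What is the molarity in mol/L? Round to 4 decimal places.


Convert volume to liters: V_L = V_mL / 1000.
V_L = 1689 / 1000 = 1.689 L
M = n / V_L = 3.473 / 1.689
M = 2.0562463 mol/L, rounded to 4 dp:

2.0562 mol/L


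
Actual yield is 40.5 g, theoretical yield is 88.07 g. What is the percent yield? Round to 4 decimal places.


% yield = 100 * actual / theoretical
% yield = 100 * 40.5 / 88.07
% yield = 45.98614738 %, rounded to 4 dp:

45.9861 %


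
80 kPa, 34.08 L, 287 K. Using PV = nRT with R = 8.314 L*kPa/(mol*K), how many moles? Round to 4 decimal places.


PV = nRT, solve for n = PV / (RT).
PV = 80 * 34.08 = 2726.4
RT = 8.314 * 287 = 2386.118
n = 2726.4 / 2386.118
n = 1.14260904 mol, rounded to 4 dp:

1.1426 mol


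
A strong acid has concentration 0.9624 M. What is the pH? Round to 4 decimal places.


A strong acid dissociates completely, so [H+] equals the given concentration.
pH = -log10([H+]) = -log10(0.9624)
pH = 0.01664439, rounded to 4 dp:

0.0166


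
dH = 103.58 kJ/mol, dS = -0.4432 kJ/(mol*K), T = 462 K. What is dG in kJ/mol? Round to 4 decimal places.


Gibbs: dG = dH - T*dS (consistent units, dS already in kJ/(mol*K)).
T*dS = 462 * -0.4432 = -204.7584
dG = 103.58 - (-204.7584)
dG = 308.3384 kJ/mol, rounded to 4 dp:

308.3384 kJ/mol


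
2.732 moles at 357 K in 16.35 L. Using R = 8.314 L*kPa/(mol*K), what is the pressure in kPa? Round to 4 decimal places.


PV = nRT, solve for P = nRT / V.
nRT = 2.732 * 8.314 * 357 = 8108.8437
P = 8108.8437 / 16.35
P = 495.95374312 kPa, rounded to 4 dp:

495.9537 kPa


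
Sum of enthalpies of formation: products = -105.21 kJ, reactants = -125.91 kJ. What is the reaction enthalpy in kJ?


dH_rxn = sum(dH_f products) - sum(dH_f reactants)
dH_rxn = -105.21 - (-125.91)
dH_rxn = 20.7 kJ:

20.70 kJ


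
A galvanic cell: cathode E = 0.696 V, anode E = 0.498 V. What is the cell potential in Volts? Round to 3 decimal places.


Standard cell potential: E_cell = E_cathode - E_anode.
E_cell = 0.696 - (0.498)
E_cell = 0.198 V, rounded to 3 dp:

0.198 V


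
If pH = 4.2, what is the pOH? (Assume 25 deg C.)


At 25 deg C, pH + pOH = 14.
pOH = 14 - pH = 14 - 4.2
pOH = 9.8:

9.80


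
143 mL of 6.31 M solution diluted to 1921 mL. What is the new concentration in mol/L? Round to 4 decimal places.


Dilution: M1*V1 = M2*V2, solve for M2.
M2 = M1*V1 / V2
M2 = 6.31 * 143 / 1921
M2 = 902.33 / 1921
M2 = 0.4697189 mol/L, rounded to 4 dp:

0.4697 mol/L


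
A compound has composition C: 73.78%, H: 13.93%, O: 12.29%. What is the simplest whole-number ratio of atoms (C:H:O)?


Assume 100 g of compound, divide each mass% by atomic mass to get moles, then normalize by the smallest to get a raw atom ratio.
Moles per 100 g: C: 73.78/12.011 = 6.1427, H: 13.93/1.008 = 13.8194, O: 12.29/15.999 = 0.7682
Raw ratio (divide by min = 0.7682): C: 7.997, H: 17.99, O: 1.0
Multiply by 1 to clear fractions: C: 7.997 ~= 8, H: 17.99 ~= 18, O: 1.0 ~= 1
Reduce by GCD to get the simplest whole-number ratio:

8:18:1


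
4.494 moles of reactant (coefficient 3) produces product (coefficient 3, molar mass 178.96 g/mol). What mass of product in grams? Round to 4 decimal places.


Use the coefficient ratio to convert reactant moles to product moles, then multiply by the product's molar mass.
moles_P = moles_R * (coeff_P / coeff_R) = 4.494 * (3/3) = 4.494
mass_P = moles_P * M_P = 4.494 * 178.96
mass_P = 804.24624 g, rounded to 4 dp:

804.2462 g


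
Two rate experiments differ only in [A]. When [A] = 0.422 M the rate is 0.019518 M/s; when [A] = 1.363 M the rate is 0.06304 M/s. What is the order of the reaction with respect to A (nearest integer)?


Rate is proportional to [A]^n, so rate2/rate1 = ([A]2/[A]1)^n. Take logs to solve for n.
rate2/rate1 = 0.06304 / 0.019518 = 3.2298
[A]2/[A]1 = 1.363 / 0.422 = 3.2299
n = ln(3.2298) / ln(3.2299) = 1.0
Nearest integer order:

1


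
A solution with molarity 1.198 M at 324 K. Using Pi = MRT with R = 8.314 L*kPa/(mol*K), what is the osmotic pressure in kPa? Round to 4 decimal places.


Osmotic pressure (van't Hoff): Pi = M*R*T.
RT = 8.314 * 324 = 2693.736
Pi = 1.198 * 2693.736
Pi = 3227.095728 kPa, rounded to 4 dp:

3227.0957 kPa


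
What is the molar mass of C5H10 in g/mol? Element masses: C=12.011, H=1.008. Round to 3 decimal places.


M = sum(count * atomic_mass) over atoms.
M = 5*12.011 + 10*1.008
M = 60.055 + 10.08
M = 70.135 g/mol, rounded to 3 dp:

70.135 g/mol


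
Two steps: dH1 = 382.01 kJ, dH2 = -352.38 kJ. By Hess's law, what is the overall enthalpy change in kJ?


Hess's law: enthalpy is a state function, so add the step enthalpies.
dH_total = dH1 + dH2 = 382.01 + (-352.38)
dH_total = 29.63 kJ:

29.63 kJ


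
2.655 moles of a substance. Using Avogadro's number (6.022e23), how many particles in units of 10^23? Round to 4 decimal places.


N = n * NA, then divide by 1e23 for the requested units.
N / 1e23 = n * 6.022
N / 1e23 = 2.655 * 6.022
N / 1e23 = 15.98841, rounded to 4 dp:

15.9884


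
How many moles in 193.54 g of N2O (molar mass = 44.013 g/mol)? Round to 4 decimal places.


n = mass / M
n = 193.54 / 44.013
n = 4.39733715 mol, rounded to 4 dp:

4.3973 mol


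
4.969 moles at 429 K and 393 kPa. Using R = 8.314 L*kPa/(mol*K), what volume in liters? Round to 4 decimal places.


PV = nRT, solve for V = nRT / P.
nRT = 4.969 * 8.314 * 429 = 17722.9621
V = 17722.9621 / 393
V = 45.09659567 L, rounded to 4 dp:

45.0966 L


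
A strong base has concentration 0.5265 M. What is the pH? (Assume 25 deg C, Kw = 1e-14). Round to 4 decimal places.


A strong base dissociates completely, so [OH-] equals the given concentration.
pOH = -log10([OH-]) = -log10(0.5265) = 0.278602
pH = 14 - pOH = 14 - 0.278602
pH = 13.721398, rounded to 4 dp:

13.7214


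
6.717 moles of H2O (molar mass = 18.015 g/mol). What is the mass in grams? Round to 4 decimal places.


mass = n * M
mass = 6.717 * 18.015
mass = 121.006755 g, rounded to 4 dp:

121.0068 g


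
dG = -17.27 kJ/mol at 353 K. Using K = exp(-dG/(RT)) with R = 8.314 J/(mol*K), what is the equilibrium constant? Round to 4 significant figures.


dG is in kJ/mol; multiply by 1000 to match R in J/(mol*K).
RT = 8.314 * 353 = 2934.842 J/mol
exponent = -dG*1000 / (RT) = -(-17.27*1000) / 2934.842 = 5.88447351
K = exp(5.88447351)
K = 359.41349, rounded to 4 significant figures:

359.4


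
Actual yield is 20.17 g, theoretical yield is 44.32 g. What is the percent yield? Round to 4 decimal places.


% yield = 100 * actual / theoretical
% yield = 100 * 20.17 / 44.32
% yield = 45.5099278 %, rounded to 4 dp:

45.5099 %


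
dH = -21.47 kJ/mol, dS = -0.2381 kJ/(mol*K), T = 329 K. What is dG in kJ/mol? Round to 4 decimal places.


Gibbs: dG = dH - T*dS (consistent units, dS already in kJ/(mol*K)).
T*dS = 329 * -0.2381 = -78.3349
dG = -21.47 - (-78.3349)
dG = 56.8649 kJ/mol, rounded to 4 dp:

56.8649 kJ/mol


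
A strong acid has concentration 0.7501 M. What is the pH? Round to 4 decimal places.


A strong acid dissociates completely, so [H+] equals the given concentration.
pH = -log10([H+]) = -log10(0.7501)
pH = 0.12488083, rounded to 4 dp:

0.1249


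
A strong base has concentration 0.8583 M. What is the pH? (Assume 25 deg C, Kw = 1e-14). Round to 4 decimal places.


A strong base dissociates completely, so [OH-] equals the given concentration.
pOH = -log10([OH-]) = -log10(0.8583) = 0.066361
pH = 14 - pOH = 14 - 0.066361
pH = 13.933639, rounded to 4 dp:

13.9336


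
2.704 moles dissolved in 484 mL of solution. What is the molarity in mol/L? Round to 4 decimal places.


Convert volume to liters: V_L = V_mL / 1000.
V_L = 484 / 1000 = 0.484 L
M = n / V_L = 2.704 / 0.484
M = 5.58677686 mol/L, rounded to 4 dp:

5.5868 mol/L


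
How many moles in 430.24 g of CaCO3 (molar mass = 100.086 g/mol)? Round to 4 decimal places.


n = mass / M
n = 430.24 / 100.086
n = 4.29870312 mol, rounded to 4 dp:

4.2987 mol


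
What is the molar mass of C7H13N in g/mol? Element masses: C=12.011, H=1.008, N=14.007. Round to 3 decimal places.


M = sum(count * atomic_mass) over atoms.
M = 7*12.011 + 13*1.008 + 1*14.007
M = 84.077 + 13.104 + 14.007
M = 111.188 g/mol, rounded to 3 dp:

111.188 g/mol


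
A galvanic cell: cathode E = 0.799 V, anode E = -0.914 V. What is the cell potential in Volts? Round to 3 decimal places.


Standard cell potential: E_cell = E_cathode - E_anode.
E_cell = 0.799 - (-0.914)
E_cell = 1.713 V, rounded to 3 dp:

1.713 V


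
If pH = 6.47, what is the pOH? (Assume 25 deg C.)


At 25 deg C, pH + pOH = 14.
pOH = 14 - pH = 14 - 6.47
pOH = 7.53:

7.53


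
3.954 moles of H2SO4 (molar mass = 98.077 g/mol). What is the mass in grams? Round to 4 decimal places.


mass = n * M
mass = 3.954 * 98.077
mass = 387.796458 g, rounded to 4 dp:

387.7965 g


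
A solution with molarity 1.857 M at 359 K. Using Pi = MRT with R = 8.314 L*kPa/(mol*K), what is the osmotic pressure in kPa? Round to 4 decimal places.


Osmotic pressure (van't Hoff): Pi = M*R*T.
RT = 8.314 * 359 = 2984.726
Pi = 1.857 * 2984.726
Pi = 5542.636182 kPa, rounded to 4 dp:

5542.6362 kPa


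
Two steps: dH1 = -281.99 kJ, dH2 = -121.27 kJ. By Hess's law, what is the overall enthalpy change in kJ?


Hess's law: enthalpy is a state function, so add the step enthalpies.
dH_total = dH1 + dH2 = -281.99 + (-121.27)
dH_total = -403.26 kJ:

-403.26 kJ


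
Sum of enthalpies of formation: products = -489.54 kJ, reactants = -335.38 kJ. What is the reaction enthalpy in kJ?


dH_rxn = sum(dH_f products) - sum(dH_f reactants)
dH_rxn = -489.54 - (-335.38)
dH_rxn = -154.16 kJ:

-154.16 kJ


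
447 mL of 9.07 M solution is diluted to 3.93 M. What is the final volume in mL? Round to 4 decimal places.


Dilution: M1*V1 = M2*V2, solve for V2.
V2 = M1*V1 / M2
V2 = 9.07 * 447 / 3.93
V2 = 4054.29 / 3.93
V2 = 1031.6259542 mL, rounded to 4 dp:

1031.6260 mL


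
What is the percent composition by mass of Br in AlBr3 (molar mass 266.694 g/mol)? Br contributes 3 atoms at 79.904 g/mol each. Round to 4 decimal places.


pct = 100 * (n_elem * M_elem) / M_total
mass_contribution = 3 * 79.904 = 239.712 g/mol
pct = 100 * 239.712 / 266.694
pct = 89.88278701 %, rounded to 4 dp:

89.8828 %


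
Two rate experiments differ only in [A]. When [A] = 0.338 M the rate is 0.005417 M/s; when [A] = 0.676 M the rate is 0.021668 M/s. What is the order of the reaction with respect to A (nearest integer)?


Rate is proportional to [A]^n, so rate2/rate1 = ([A]2/[A]1)^n. Take logs to solve for n.
rate2/rate1 = 0.021668 / 0.005417 = 4.0
[A]2/[A]1 = 0.676 / 0.338 = 2.0
n = ln(4.0) / ln(2.0) = 2.0
Nearest integer order:

2


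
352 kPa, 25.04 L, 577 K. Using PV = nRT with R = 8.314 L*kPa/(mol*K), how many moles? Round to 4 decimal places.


PV = nRT, solve for n = PV / (RT).
PV = 352 * 25.04 = 8814.08
RT = 8.314 * 577 = 4797.178
n = 8814.08 / 4797.178
n = 1.83734687 mol, rounded to 4 dp:

1.8373 mol


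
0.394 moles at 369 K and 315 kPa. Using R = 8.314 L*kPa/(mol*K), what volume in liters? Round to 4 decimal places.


PV = nRT, solve for V = nRT / P.
nRT = 0.394 * 8.314 * 369 = 1208.7392
V = 1208.7392 / 315
V = 3.8372673 L, rounded to 4 dp:

3.8373 L


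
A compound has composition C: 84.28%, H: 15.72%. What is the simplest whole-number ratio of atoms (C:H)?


Assume 100 g of compound, divide each mass% by atomic mass to get moles, then normalize by the smallest to get a raw atom ratio.
Moles per 100 g: C: 84.28/12.011 = 7.0169, H: 15.72/1.008 = 15.5952
Raw ratio (divide by min = 7.0169): C: 1.0, H: 2.223
Multiply by 9 to clear fractions: C: 9.0 ~= 9, H: 20.003 ~= 20
Reduce by GCD to get the simplest whole-number ratio:

9:20


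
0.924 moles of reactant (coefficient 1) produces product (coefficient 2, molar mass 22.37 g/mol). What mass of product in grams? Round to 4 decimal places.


Use the coefficient ratio to convert reactant moles to product moles, then multiply by the product's molar mass.
moles_P = moles_R * (coeff_P / coeff_R) = 0.924 * (2/1) = 1.848
mass_P = moles_P * M_P = 1.848 * 22.37
mass_P = 41.33976 g, rounded to 4 dp:

41.3398 g


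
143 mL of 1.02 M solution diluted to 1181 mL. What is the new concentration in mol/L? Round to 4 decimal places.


Dilution: M1*V1 = M2*V2, solve for M2.
M2 = M1*V1 / V2
M2 = 1.02 * 143 / 1181
M2 = 145.86 / 1181
M2 = 0.1235055 mol/L, rounded to 4 dp:

0.1235 mol/L


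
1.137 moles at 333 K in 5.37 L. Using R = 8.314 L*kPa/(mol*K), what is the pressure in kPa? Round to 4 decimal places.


PV = nRT, solve for P = nRT / V.
nRT = 1.137 * 8.314 * 333 = 3147.855
P = 3147.855 / 5.37
P = 586.19273743 kPa, rounded to 4 dp:

586.1927 kPa


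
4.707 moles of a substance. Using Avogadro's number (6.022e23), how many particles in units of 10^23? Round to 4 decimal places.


N = n * NA, then divide by 1e23 for the requested units.
N / 1e23 = n * 6.022
N / 1e23 = 4.707 * 6.022
N / 1e23 = 28.345554, rounded to 4 dp:

28.3456


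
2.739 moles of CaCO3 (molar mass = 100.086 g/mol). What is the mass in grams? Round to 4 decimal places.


mass = n * M
mass = 2.739 * 100.086
mass = 274.135554 g, rounded to 4 dp:

274.1356 g


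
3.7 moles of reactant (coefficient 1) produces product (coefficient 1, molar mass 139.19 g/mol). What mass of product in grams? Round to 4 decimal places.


Use the coefficient ratio to convert reactant moles to product moles, then multiply by the product's molar mass.
moles_P = moles_R * (coeff_P / coeff_R) = 3.7 * (1/1) = 3.7
mass_P = moles_P * M_P = 3.7 * 139.19
mass_P = 515.003 g, rounded to 4 dp:

515.0030 g


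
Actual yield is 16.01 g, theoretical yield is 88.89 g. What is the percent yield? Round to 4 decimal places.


% yield = 100 * actual / theoretical
% yield = 100 * 16.01 / 88.89
% yield = 18.01102486 %, rounded to 4 dp:

18.0110 %


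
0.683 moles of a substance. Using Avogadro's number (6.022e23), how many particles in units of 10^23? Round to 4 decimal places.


N = n * NA, then divide by 1e23 for the requested units.
N / 1e23 = n * 6.022
N / 1e23 = 0.683 * 6.022
N / 1e23 = 4.113026, rounded to 4 dp:

4.1130


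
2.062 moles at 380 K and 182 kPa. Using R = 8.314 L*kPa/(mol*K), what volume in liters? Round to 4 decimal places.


PV = nRT, solve for V = nRT / P.
nRT = 2.062 * 8.314 * 380 = 6514.5178
V = 6514.5178 / 182
V = 35.79405385 L, rounded to 4 dp:

35.7941 L


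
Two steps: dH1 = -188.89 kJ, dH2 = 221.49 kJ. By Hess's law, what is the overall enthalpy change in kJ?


Hess's law: enthalpy is a state function, so add the step enthalpies.
dH_total = dH1 + dH2 = -188.89 + (221.49)
dH_total = 32.6 kJ:

32.60 kJ


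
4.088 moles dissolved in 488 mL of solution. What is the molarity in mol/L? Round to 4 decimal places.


Convert volume to liters: V_L = V_mL / 1000.
V_L = 488 / 1000 = 0.488 L
M = n / V_L = 4.088 / 0.488
M = 8.37704918 mol/L, rounded to 4 dp:

8.3770 mol/L


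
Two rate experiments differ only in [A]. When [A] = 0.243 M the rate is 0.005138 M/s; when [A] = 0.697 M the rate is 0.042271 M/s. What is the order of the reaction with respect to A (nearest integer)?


Rate is proportional to [A]^n, so rate2/rate1 = ([A]2/[A]1)^n. Take logs to solve for n.
rate2/rate1 = 0.042271 / 0.005138 = 8.2271
[A]2/[A]1 = 0.697 / 0.243 = 2.8683
n = ln(8.2271) / ln(2.8683) = 2.0
Nearest integer order:

2


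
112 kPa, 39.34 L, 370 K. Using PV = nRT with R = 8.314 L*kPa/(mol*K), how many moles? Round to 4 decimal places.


PV = nRT, solve for n = PV / (RT).
PV = 112 * 39.34 = 4406.08
RT = 8.314 * 370 = 3076.18
n = 4406.08 / 3076.18
n = 1.43232191 mol, rounded to 4 dp:

1.4323 mol


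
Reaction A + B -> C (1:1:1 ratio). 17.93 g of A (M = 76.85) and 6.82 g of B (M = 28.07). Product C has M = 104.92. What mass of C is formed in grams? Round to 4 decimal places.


Find moles of each reactant; the smaller value is the limiting reagent in a 1:1:1 reaction, so moles_C equals moles of the limiter.
n_A = mass_A / M_A = 17.93 / 76.85 = 0.233312 mol
n_B = mass_B / M_B = 6.82 / 28.07 = 0.242964 mol
Limiting reagent: A (smaller), n_limiting = 0.233312 mol
mass_C = n_limiting * M_C = 0.233312 * 104.92
mass_C = 24.47909504 g, rounded to 4 dp:

24.4791 g
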